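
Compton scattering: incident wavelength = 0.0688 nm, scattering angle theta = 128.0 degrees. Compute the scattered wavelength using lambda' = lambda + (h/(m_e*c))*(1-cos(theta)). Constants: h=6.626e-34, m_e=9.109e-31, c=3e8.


Compton wavelength: h/(m_e*c) = 2.4247e-12 m
d_lambda = 2.4247e-12 * (1 - cos(128.0 deg))
= 2.4247e-12 * 1.615661
= 3.9175e-12 m = 0.003918 nm
lambda' = 0.0688 + 0.003918
= 0.072718 nm

0.072718


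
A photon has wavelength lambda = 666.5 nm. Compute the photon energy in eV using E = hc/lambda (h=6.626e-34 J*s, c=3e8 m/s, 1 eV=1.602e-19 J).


E = hc / lambda
= (6.626e-34)(3e8) / (666.5e-9)
= 1.9878e-25 / 6.6650e-07
= 2.9824e-19 J
Converting to eV: 2.9824e-19 / 1.602e-19
= 1.8617 eV

1.8617


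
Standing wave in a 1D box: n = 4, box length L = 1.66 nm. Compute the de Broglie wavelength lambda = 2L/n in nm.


lambda = 2L / n
= 2 * 1.66 / 4
= 3.32 / 4
= 0.83 nm

0.83


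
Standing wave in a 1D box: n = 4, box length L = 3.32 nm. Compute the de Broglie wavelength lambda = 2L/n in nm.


lambda = 2L / n
= 2 * 3.32 / 4
= 6.64 / 4
= 1.66 nm

1.66


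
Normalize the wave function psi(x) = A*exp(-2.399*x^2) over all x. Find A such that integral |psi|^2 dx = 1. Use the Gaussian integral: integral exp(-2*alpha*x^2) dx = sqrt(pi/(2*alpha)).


integral |psi|^2 dx = A^2 * sqrt(pi/(2*alpha)) = 1
A^2 = sqrt(2*alpha/pi)
= sqrt(2 * 2.399 / pi)
= 1.23582
A = sqrt(1.23582)
= 1.1117

1.1117


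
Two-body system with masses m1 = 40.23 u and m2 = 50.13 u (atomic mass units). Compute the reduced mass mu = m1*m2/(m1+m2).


mu = m1 * m2 / (m1 + m2)
= 40.23 * 50.13 / (40.23 + 50.13)
= 2016.7299 / 90.36
= 22.3188 u

22.3188


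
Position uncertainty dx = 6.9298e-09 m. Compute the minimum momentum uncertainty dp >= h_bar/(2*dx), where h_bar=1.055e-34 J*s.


dp = h_bar / (2 * dx)
= 1.055e-34 / (2 * 6.9298e-09)
= 1.055e-34 / 1.3860e-08
= 7.6121e-27 kg*m/s

7.6121e-27


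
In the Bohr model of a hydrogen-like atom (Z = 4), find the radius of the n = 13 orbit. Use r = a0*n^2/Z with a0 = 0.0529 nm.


r = a0 * n^2 / Z
= 0.0529 * 13^2 / 4
= 0.0529 * 169 / 4
= 2.235 nm

2.235


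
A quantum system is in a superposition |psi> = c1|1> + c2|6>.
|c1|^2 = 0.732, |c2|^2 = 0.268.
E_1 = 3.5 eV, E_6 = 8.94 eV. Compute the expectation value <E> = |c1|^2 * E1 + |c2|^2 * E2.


<E> = |c1|^2 * E1 + |c2|^2 * E2
= 0.732 * 3.5 + 0.268 * 8.94
= 2.562 + 2.3959
= 4.9579 eV

4.9579


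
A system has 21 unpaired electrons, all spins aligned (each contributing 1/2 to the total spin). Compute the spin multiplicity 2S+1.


Total spin S = N * (1/2) = 21 * 0.5 = 10.5
Spin multiplicity = 2S + 1
= 2 * 10.5 + 1
= 22

22


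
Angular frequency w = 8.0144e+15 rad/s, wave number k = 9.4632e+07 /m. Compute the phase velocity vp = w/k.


vp = w / k
= 8.0144e+15 / 9.4632e+07
= 8.4690e+07 m/s

8.4690e+07


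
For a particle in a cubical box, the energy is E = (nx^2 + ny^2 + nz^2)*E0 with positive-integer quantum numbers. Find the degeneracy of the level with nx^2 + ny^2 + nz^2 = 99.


Enumerate all (nx, ny, nz) with nx^2 + ny^2 + nz^2 = 99:
(1,7,7)
(3,3,9)
(3,9,3)
(5,5,7)
(5,7,5)
(7,1,7)
(7,5,5)
(7,7,1)
(9,3,3)
Total degeneracy = 9

9


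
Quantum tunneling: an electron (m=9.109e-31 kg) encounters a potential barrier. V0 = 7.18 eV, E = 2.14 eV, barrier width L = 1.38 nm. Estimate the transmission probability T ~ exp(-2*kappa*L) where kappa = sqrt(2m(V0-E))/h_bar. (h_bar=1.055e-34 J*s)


V0 - E = 5.04 eV = 8.0741e-19 J
kappa = sqrt(2 * m * (V0-E)) / h_bar
= sqrt(2 * 9.109e-31 * 8.0741e-19) / 1.055e-34
= 1.1496e+10 /m
2*kappa*L = 2 * 1.1496e+10 * 1.38e-9
= 31.7288
T = exp(-31.7288) = 1.660971e-14

1.660971e-14


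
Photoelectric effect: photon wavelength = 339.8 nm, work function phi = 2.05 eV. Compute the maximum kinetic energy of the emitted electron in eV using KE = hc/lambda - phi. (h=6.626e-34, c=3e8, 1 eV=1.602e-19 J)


E_photon = hc / lambda
= (6.626e-34)(3e8) / (339.8e-9)
= 5.8499e-19 J
= 3.6516 eV
KE = E_photon - phi
= 3.6516 - 2.05
= 1.6016 eV

1.6016


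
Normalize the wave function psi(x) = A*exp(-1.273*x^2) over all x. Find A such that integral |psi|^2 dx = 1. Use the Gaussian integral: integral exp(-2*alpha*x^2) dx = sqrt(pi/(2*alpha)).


integral |psi|^2 dx = A^2 * sqrt(pi/(2*alpha)) = 1
A^2 = sqrt(2*alpha/pi)
= sqrt(2 * 1.273 / pi)
= 0.900232
A = sqrt(0.900232)
= 0.9488

0.9488


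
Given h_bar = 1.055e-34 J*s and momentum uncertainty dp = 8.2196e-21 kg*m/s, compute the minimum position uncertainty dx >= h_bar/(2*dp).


dx = h_bar / (2 * dp)
= 1.055e-34 / (2 * 8.2196e-21)
= 1.055e-34 / 1.6439e-20
= 6.4176e-15 m

6.4176e-15


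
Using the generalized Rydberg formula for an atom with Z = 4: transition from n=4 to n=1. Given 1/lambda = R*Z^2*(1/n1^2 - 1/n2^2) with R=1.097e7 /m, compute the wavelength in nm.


1/lambda = R * Z^2 * (1/n1^2 - 1/n2^2)
= 1.097e7 * 4^2 * (1/1^2 - 1/4^2)
= 1.097e7 * 16 * (1.0 - 0.0625)
= 1.6455e+08 /m
lambda = 1 / 1.6455e+08
= 6.0772 nm

6.0772


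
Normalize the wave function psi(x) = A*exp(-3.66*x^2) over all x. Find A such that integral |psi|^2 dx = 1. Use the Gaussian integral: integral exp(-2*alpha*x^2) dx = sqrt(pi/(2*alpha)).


integral |psi|^2 dx = A^2 * sqrt(pi/(2*alpha)) = 1
A^2 = sqrt(2*alpha/pi)
= sqrt(2 * 3.66 / pi)
= 1.526443
A = sqrt(1.526443)
= 1.2355

1.2355


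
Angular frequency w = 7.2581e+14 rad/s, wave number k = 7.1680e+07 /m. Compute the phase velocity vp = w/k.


vp = w / k
= 7.2581e+14 / 7.1680e+07
= 1.0126e+07 m/s

1.0126e+07


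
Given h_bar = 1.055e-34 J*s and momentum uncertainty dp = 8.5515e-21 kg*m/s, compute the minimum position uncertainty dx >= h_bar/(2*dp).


dx = h_bar / (2 * dp)
= 1.055e-34 / (2 * 8.5515e-21)
= 1.055e-34 / 1.7103e-20
= 6.1685e-15 m

6.1685e-15


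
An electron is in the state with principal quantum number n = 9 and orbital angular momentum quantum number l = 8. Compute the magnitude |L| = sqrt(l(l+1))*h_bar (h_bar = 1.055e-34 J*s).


L = sqrt(l*(l+1)) * h_bar
= sqrt(8 * 9) * 1.055e-34
= sqrt(72) * 1.055e-34
= 8.4853 * 1.055e-34
= 8.9520e-34 J*s

8.9520e-34


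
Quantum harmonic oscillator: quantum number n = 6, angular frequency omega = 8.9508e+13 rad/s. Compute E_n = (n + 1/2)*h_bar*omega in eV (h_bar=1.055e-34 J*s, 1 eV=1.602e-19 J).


E = (n + 1/2) * h_bar * omega
= (6 + 0.5) * 1.055e-34 * 8.9508e+13
= 6.5 * 9.4431e-21
= 6.1380e-20 J
= 0.3831 eV

0.3831


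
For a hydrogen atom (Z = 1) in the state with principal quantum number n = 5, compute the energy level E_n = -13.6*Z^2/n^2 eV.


E_n = -13.6 * Z^2 / n^2
= -13.6 * 1^2 / 5^2
= -13.6 * 1 / 25
= -0.544 eV

-0.544


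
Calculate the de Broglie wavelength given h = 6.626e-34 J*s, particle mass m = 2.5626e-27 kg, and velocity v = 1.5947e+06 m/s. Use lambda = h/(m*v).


lambda = h / (m * v)
= 6.626e-34 / (2.5626e-27 * 1.5947e+06)
= 6.626e-34 / 4.0866e-21
= 1.6214e-13 m

1.6214e-13


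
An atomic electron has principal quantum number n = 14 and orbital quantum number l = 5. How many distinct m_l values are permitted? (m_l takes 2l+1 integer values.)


m_l ranges from -l to +l in integer steps
So m_l goes from -5 to +5
Count = 2l + 1 = 2*5 + 1
= 11

11


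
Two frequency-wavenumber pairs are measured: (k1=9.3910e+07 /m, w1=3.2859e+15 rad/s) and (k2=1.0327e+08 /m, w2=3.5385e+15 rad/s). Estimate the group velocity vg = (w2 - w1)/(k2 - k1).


vg = (w2 - w1) / (k2 - k1)
= (3.5385e+15 - 3.2859e+15) / (1.0327e+08 - 9.3910e+07)
= 2.5260e+14 / 9.3600e+06
= 2.6987e+07 m/s

2.6987e+07


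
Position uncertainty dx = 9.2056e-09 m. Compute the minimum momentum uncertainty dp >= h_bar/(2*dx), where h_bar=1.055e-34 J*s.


dp = h_bar / (2 * dx)
= 1.055e-34 / (2 * 9.2056e-09)
= 1.055e-34 / 1.8411e-08
= 5.7302e-27 kg*m/s

5.7302e-27


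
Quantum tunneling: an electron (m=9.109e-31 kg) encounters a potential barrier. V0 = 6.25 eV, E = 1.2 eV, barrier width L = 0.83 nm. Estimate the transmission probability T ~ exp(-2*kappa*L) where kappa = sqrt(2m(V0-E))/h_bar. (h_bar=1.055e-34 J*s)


V0 - E = 5.05 eV = 8.0901e-19 J
kappa = sqrt(2 * m * (V0-E)) / h_bar
= sqrt(2 * 9.109e-31 * 8.0901e-19) / 1.055e-34
= 1.1507e+10 /m
2*kappa*L = 2 * 1.1507e+10 * 0.83e-9
= 19.1022
T = exp(-19.1022) = 5.058583e-09

5.058583e-09


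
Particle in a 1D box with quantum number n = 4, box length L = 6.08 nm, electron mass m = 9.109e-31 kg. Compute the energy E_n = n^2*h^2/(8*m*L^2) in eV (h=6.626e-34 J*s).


E = n^2 * h^2 / (8 * m * L^2)
= 4^2 * (6.626e-34)^2 / (8 * 9.109e-31 * (6.08e-9)^2)
= 16 * 4.3904e-67 / (8 * 9.109e-31 * 3.6966e-17)
= 2.6077e-20 J
= 0.1628 eV

0.1628


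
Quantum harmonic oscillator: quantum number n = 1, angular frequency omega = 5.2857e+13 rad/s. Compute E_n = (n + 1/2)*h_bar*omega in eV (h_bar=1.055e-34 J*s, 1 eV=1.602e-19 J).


E = (n + 1/2) * h_bar * omega
= (1 + 0.5) * 1.055e-34 * 5.2857e+13
= 1.5 * 5.5764e-21
= 8.3646e-21 J
= 0.0522 eV

0.0522


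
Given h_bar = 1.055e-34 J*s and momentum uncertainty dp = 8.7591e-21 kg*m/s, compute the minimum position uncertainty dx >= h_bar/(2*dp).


dx = h_bar / (2 * dp)
= 1.055e-34 / (2 * 8.7591e-21)
= 1.055e-34 / 1.7518e-20
= 6.0223e-15 m

6.0223e-15


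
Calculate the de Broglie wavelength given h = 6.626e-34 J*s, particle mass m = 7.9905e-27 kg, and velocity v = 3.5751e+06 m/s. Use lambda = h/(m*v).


lambda = h / (m * v)
= 6.626e-34 / (7.9905e-27 * 3.5751e+06)
= 6.626e-34 / 2.8567e-20
= 2.3195e-14 m

2.3195e-14


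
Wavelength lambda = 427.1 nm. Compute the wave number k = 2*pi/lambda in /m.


k = 2 * pi / lambda
= 6.2832 / (427.1e-9)
= 6.2832 / 4.2710e-07
= 1.4711e+07 /m

1.4711e+07


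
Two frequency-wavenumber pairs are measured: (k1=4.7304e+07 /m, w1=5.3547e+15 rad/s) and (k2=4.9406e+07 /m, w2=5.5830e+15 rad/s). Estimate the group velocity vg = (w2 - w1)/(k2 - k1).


vg = (w2 - w1) / (k2 - k1)
= (5.5830e+15 - 5.3547e+15) / (4.9406e+07 - 4.7304e+07)
= 2.2830e+14 / 2.1020e+06
= 1.0861e+08 m/s

1.0861e+08


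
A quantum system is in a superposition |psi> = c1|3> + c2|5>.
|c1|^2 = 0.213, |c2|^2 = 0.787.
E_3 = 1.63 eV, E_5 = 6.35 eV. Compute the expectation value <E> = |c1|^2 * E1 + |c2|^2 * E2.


<E> = |c1|^2 * E1 + |c2|^2 * E2
= 0.213 * 1.63 + 0.787 * 6.35
= 0.3472 + 4.9974
= 5.3446 eV

5.3446


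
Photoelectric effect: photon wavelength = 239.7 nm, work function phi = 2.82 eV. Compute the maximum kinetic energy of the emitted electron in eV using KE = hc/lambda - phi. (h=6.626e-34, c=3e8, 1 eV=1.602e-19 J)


E_photon = hc / lambda
= (6.626e-34)(3e8) / (239.7e-9)
= 8.2929e-19 J
= 5.1766 eV
KE = E_photon - phi
= 5.1766 - 2.82
= 2.3566 eV

2.3566


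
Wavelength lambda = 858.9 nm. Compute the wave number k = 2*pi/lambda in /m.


k = 2 * pi / lambda
= 6.2832 / (858.9e-9)
= 6.2832 / 8.5890e-07
= 7.3154e+06 /m

7.3154e+06


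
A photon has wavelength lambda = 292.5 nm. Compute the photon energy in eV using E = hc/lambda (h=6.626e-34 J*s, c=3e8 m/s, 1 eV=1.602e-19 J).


E = hc / lambda
= (6.626e-34)(3e8) / (292.5e-9)
= 1.9878e-25 / 2.9250e-07
= 6.7959e-19 J
Converting to eV: 6.7959e-19 / 1.602e-19
= 4.2421 eV

4.2421


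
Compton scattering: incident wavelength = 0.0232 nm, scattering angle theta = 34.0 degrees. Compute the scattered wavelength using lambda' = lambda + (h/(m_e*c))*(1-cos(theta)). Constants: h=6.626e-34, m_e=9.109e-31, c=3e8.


Compton wavelength: h/(m_e*c) = 2.4247e-12 m
d_lambda = 2.4247e-12 * (1 - cos(34.0 deg))
= 2.4247e-12 * 0.170962
= 4.1453e-13 m = 0.000415 nm
lambda' = 0.0232 + 0.000415
= 0.023615 nm

0.023615


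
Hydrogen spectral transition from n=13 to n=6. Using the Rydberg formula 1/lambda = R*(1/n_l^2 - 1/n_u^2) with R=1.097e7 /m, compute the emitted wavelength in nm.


1/lambda = R * (1/n_l^2 - 1/n_u^2)
= 1.097e7 * (1/6^2 - 1/13^2)
= 1.097e7 * (0.027778 - 0.005917)
= 1.097e7 * 0.021861
= 2.3981e+05 /m
lambda = 1 / 2.3981e+05 = 4169.9509 nm

4169.9509


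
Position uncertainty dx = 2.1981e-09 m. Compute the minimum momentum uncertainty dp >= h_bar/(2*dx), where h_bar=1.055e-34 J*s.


dp = h_bar / (2 * dx)
= 1.055e-34 / (2 * 2.1981e-09)
= 1.055e-34 / 4.3962e-09
= 2.3998e-26 kg*m/s

2.3998e-26


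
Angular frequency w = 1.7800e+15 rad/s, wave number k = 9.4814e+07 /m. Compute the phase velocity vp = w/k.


vp = w / k
= 1.7800e+15 / 9.4814e+07
= 1.8774e+07 m/s

1.8774e+07


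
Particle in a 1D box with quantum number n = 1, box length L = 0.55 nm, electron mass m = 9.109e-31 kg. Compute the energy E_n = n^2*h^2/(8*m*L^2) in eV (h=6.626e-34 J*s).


E = n^2 * h^2 / (8 * m * L^2)
= 1^2 * (6.626e-34)^2 / (8 * 9.109e-31 * (0.55e-9)^2)
= 1 * 4.3904e-67 / (8 * 9.109e-31 * 3.0250e-19)
= 1.9917e-19 J
= 1.2432 eV

1.2432


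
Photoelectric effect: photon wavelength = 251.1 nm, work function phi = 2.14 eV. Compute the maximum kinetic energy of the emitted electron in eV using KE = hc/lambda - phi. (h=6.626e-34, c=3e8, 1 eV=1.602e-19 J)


E_photon = hc / lambda
= (6.626e-34)(3e8) / (251.1e-9)
= 7.9164e-19 J
= 4.9416 eV
KE = E_photon - phi
= 4.9416 - 2.14
= 2.8016 eV

2.8016


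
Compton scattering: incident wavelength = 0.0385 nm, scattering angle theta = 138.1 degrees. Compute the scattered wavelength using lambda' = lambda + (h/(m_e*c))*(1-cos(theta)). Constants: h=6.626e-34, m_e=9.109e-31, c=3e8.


Compton wavelength: h/(m_e*c) = 2.4247e-12 m
d_lambda = 2.4247e-12 * (1 - cos(138.1 deg))
= 2.4247e-12 * 1.744312
= 4.2294e-12 m = 0.004229 nm
lambda' = 0.0385 + 0.004229
= 0.042729 nm

0.042729


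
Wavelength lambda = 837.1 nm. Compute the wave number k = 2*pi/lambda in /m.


k = 2 * pi / lambda
= 6.2832 / (837.1e-9)
= 6.2832 / 8.3710e-07
= 7.5059e+06 /m

7.5059e+06


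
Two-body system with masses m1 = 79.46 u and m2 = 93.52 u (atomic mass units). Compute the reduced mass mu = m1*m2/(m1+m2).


mu = m1 * m2 / (m1 + m2)
= 79.46 * 93.52 / (79.46 + 93.52)
= 7431.0992 / 172.98
= 42.9593 u

42.9593


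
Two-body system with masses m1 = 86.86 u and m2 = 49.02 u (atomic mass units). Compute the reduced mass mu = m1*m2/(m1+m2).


mu = m1 * m2 / (m1 + m2)
= 86.86 * 49.02 / (86.86 + 49.02)
= 4257.8772 / 135.88
= 31.3356 u

31.3356


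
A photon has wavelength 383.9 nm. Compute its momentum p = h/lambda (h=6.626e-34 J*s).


p = h / lambda
= 6.626e-34 / (383.9e-9)
= 6.626e-34 / 3.8390e-07
= 1.7260e-27 kg*m/s

1.7260e-27


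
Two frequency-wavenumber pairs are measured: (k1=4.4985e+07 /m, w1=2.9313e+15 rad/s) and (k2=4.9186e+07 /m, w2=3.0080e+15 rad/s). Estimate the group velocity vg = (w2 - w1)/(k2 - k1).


vg = (w2 - w1) / (k2 - k1)
= (3.0080e+15 - 2.9313e+15) / (4.9186e+07 - 4.4985e+07)
= 7.6700e+13 / 4.2010e+06
= 1.8258e+07 m/s

1.8258e+07


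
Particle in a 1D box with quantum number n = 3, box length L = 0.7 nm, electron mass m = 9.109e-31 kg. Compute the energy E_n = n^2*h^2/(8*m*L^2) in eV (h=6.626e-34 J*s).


E = n^2 * h^2 / (8 * m * L^2)
= 3^2 * (6.626e-34)^2 / (8 * 9.109e-31 * (0.7e-9)^2)
= 9 * 4.3904e-67 / (8 * 9.109e-31 * 4.9000e-19)
= 1.1066e-18 J
= 6.9076 eV

6.9076


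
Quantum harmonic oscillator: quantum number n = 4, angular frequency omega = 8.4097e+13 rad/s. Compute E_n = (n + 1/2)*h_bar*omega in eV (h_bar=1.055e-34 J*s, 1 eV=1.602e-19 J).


E = (n + 1/2) * h_bar * omega
= (4 + 0.5) * 1.055e-34 * 8.4097e+13
= 4.5 * 8.8722e-21
= 3.9925e-20 J
= 0.2492 eV

0.2492


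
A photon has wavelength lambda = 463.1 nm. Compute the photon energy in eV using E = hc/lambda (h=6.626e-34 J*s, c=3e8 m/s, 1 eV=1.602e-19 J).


E = hc / lambda
= (6.626e-34)(3e8) / (463.1e-9)
= 1.9878e-25 / 4.6310e-07
= 4.2924e-19 J
Converting to eV: 4.2924e-19 / 1.602e-19
= 2.6794 eV

2.6794


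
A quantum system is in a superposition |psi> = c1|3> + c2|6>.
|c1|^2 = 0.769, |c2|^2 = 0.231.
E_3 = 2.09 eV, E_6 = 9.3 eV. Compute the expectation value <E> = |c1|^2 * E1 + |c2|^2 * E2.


<E> = |c1|^2 * E1 + |c2|^2 * E2
= 0.769 * 2.09 + 0.231 * 9.3
= 1.6072 + 2.1483
= 3.7555 eV

3.7555


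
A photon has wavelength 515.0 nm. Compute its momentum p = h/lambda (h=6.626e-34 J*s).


p = h / lambda
= 6.626e-34 / (515.0e-9)
= 6.626e-34 / 5.1500e-07
= 1.2866e-27 kg*m/s

1.2866e-27


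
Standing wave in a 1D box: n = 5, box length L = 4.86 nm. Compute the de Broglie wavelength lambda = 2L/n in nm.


lambda = 2L / n
= 2 * 4.86 / 5
= 9.72 / 5
= 1.944 nm

1.944


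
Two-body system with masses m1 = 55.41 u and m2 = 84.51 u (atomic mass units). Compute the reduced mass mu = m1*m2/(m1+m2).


mu = m1 * m2 / (m1 + m2)
= 55.41 * 84.51 / (55.41 + 84.51)
= 4682.6991 / 139.92
= 33.467 u

33.467


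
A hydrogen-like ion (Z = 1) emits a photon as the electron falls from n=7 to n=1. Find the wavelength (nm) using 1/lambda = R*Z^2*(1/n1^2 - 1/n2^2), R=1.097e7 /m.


1/lambda = R * Z^2 * (1/n1^2 - 1/n2^2)
= 1.097e7 * 1^2 * (1/1^2 - 1/7^2)
= 1.097e7 * 1 * (1.0 - 0.020408)
= 1.0746e+07 /m
lambda = 1 / 1.0746e+07
= 93.0568 nm

93.0568


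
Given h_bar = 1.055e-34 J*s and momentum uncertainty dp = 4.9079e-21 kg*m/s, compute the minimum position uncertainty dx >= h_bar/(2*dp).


dx = h_bar / (2 * dp)
= 1.055e-34 / (2 * 4.9079e-21)
= 1.055e-34 / 9.8158e-21
= 1.0748e-14 m

1.0748e-14


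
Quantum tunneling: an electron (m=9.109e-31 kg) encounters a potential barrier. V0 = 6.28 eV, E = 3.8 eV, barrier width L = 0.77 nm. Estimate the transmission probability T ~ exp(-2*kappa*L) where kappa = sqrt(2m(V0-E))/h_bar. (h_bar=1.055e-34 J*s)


V0 - E = 2.48 eV = 3.9730e-19 J
kappa = sqrt(2 * m * (V0-E)) / h_bar
= sqrt(2 * 9.109e-31 * 3.9730e-19) / 1.055e-34
= 8.0641e+09 /m
2*kappa*L = 2 * 8.0641e+09 * 0.77e-9
= 12.4187
T = exp(-12.4187) = 4.042336e-06

4.042336e-06


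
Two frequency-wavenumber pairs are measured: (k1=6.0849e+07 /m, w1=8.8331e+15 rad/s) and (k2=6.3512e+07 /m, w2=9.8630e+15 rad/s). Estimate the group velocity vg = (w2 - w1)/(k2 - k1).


vg = (w2 - w1) / (k2 - k1)
= (9.8630e+15 - 8.8331e+15) / (6.3512e+07 - 6.0849e+07)
= 1.0299e+15 / 2.6630e+06
= 3.8674e+08 m/s

3.8674e+08


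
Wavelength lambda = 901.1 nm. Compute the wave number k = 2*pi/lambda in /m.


k = 2 * pi / lambda
= 6.2832 / (901.1e-9)
= 6.2832 / 9.0110e-07
= 6.9728e+06 /m

6.9728e+06


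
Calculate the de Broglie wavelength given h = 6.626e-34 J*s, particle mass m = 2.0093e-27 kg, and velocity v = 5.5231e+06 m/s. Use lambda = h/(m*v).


lambda = h / (m * v)
= 6.626e-34 / (2.0093e-27 * 5.5231e+06)
= 6.626e-34 / 1.1098e-20
= 5.9707e-14 m

5.9707e-14


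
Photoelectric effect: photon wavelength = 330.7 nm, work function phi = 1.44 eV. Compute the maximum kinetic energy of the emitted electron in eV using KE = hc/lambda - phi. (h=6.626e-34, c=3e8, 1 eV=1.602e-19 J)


E_photon = hc / lambda
= (6.626e-34)(3e8) / (330.7e-9)
= 6.0109e-19 J
= 3.7521 eV
KE = E_photon - phi
= 3.7521 - 1.44
= 2.3121 eV

2.3121


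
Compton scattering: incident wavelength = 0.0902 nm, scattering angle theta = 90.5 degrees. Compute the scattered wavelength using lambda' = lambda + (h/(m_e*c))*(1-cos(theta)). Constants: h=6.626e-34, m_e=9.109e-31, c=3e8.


Compton wavelength: h/(m_e*c) = 2.4247e-12 m
d_lambda = 2.4247e-12 * (1 - cos(90.5 deg))
= 2.4247e-12 * 1.008727
= 2.4459e-12 m = 0.002446 nm
lambda' = 0.0902 + 0.002446
= 0.092646 nm

0.092646


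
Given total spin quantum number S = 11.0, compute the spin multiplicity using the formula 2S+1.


Spin multiplicity = 2S + 1
= 2 * 11.0 + 1
= 22.0 + 1
= 23

23


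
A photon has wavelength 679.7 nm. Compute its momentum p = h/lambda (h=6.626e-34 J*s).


p = h / lambda
= 6.626e-34 / (679.7e-9)
= 6.626e-34 / 6.7970e-07
= 9.7484e-28 kg*m/s

9.7484e-28


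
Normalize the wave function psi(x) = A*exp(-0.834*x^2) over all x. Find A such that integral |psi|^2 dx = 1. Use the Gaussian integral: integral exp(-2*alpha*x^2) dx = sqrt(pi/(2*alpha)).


integral |psi|^2 dx = A^2 * sqrt(pi/(2*alpha)) = 1
A^2 = sqrt(2*alpha/pi)
= sqrt(2 * 0.834 / pi)
= 0.728657
A = sqrt(0.728657)
= 0.8536

0.8536


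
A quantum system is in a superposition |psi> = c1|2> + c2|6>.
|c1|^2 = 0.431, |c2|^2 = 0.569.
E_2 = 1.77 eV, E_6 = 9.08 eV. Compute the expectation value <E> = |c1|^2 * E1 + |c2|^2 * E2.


<E> = |c1|^2 * E1 + |c2|^2 * E2
= 0.431 * 1.77 + 0.569 * 9.08
= 0.7629 + 5.1665
= 5.9294 eV

5.9294


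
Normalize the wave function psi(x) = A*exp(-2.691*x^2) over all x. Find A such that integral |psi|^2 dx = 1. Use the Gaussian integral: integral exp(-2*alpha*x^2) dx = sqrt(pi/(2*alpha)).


integral |psi|^2 dx = A^2 * sqrt(pi/(2*alpha)) = 1
A^2 = sqrt(2*alpha/pi)
= sqrt(2 * 2.691 / pi)
= 1.308871
A = sqrt(1.308871)
= 1.1441

1.1441


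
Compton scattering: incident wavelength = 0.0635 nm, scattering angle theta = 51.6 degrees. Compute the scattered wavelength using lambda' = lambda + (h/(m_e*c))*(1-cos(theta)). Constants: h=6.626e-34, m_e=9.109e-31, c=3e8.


Compton wavelength: h/(m_e*c) = 2.4247e-12 m
d_lambda = 2.4247e-12 * (1 - cos(51.6 deg))
= 2.4247e-12 * 0.378852
= 9.1861e-13 m = 0.000919 nm
lambda' = 0.0635 + 0.000919
= 0.064419 nm

0.064419


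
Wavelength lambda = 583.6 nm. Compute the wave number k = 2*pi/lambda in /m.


k = 2 * pi / lambda
= 6.2832 / (583.6e-9)
= 6.2832 / 5.8360e-07
= 1.0766e+07 /m

1.0766e+07


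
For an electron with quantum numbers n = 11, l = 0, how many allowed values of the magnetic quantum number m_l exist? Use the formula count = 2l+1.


m_l ranges from -l to +l in integer steps
So m_l goes from -0 to +0
Count = 2l + 1 = 2*0 + 1
= 1

1


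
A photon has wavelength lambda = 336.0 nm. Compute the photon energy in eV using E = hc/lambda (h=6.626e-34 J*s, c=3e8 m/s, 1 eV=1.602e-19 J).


E = hc / lambda
= (6.626e-34)(3e8) / (336.0e-9)
= 1.9878e-25 / 3.3600e-07
= 5.9161e-19 J
Converting to eV: 5.9161e-19 / 1.602e-19
= 3.6929 eV

3.6929


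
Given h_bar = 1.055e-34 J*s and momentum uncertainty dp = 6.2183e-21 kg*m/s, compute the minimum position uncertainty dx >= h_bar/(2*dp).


dx = h_bar / (2 * dp)
= 1.055e-34 / (2 * 6.2183e-21)
= 1.055e-34 / 1.2437e-20
= 8.4830e-15 m

8.4830e-15


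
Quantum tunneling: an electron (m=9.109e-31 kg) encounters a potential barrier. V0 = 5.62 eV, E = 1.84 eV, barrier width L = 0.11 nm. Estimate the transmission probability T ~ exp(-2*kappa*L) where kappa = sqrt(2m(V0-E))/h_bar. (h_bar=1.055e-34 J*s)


V0 - E = 3.78 eV = 6.0556e-19 J
kappa = sqrt(2 * m * (V0-E)) / h_bar
= sqrt(2 * 9.109e-31 * 6.0556e-19) / 1.055e-34
= 9.9558e+09 /m
2*kappa*L = 2 * 9.9558e+09 * 0.11e-9
= 2.1903
T = exp(-2.1903) = 1.118865e-01

1.118865e-01


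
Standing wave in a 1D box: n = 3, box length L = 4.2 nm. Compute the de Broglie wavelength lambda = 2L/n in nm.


lambda = 2L / n
= 2 * 4.2 / 3
= 8.4 / 3
= 2.8 nm

2.8


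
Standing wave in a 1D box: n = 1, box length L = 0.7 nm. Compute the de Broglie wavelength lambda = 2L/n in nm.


lambda = 2L / n
= 2 * 0.7 / 1
= 1.4 / 1
= 1.4 nm

1.4


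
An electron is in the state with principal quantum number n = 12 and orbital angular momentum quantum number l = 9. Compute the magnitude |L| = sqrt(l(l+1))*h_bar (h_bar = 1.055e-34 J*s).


L = sqrt(l*(l+1)) * h_bar
= sqrt(9 * 10) * 1.055e-34
= sqrt(90) * 1.055e-34
= 9.4868 * 1.055e-34
= 1.0009e-33 J*s

1.0009e-33


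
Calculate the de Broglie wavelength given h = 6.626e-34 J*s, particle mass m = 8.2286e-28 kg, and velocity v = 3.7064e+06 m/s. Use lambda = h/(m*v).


lambda = h / (m * v)
= 6.626e-34 / (8.2286e-28 * 3.7064e+06)
= 6.626e-34 / 3.0498e-21
= 2.1726e-13 m

2.1726e-13


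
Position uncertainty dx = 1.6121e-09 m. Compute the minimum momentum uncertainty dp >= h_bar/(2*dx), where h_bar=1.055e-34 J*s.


dp = h_bar / (2 * dx)
= 1.055e-34 / (2 * 1.6121e-09)
= 1.055e-34 / 3.2242e-09
= 3.2721e-26 kg*m/s

3.2721e-26


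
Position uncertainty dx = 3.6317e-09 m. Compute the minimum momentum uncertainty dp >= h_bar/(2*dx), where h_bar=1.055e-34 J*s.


dp = h_bar / (2 * dx)
= 1.055e-34 / (2 * 3.6317e-09)
= 1.055e-34 / 7.2634e-09
= 1.4525e-26 kg*m/s

1.4525e-26


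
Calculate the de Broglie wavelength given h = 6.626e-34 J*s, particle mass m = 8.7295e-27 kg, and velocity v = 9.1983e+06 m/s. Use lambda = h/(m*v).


lambda = h / (m * v)
= 6.626e-34 / (8.7295e-27 * 9.1983e+06)
= 6.626e-34 / 8.0297e-20
= 8.2519e-15 m

8.2519e-15


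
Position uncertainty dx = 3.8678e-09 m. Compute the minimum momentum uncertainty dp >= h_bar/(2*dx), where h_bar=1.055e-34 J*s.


dp = h_bar / (2 * dx)
= 1.055e-34 / (2 * 3.8678e-09)
= 1.055e-34 / 7.7356e-09
= 1.3638e-26 kg*m/s

1.3638e-26


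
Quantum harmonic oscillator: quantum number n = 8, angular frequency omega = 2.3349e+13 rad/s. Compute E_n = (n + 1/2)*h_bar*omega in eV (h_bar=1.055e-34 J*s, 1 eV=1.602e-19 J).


E = (n + 1/2) * h_bar * omega
= (8 + 0.5) * 1.055e-34 * 2.3349e+13
= 8.5 * 2.4633e-21
= 2.0938e-20 J
= 0.1307 eV

0.1307


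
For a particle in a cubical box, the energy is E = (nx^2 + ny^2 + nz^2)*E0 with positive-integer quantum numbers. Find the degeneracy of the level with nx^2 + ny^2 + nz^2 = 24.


Enumerate all (nx, ny, nz) with nx^2 + ny^2 + nz^2 = 24:
(2,2,4)
(2,4,2)
(4,2,2)
Total degeneracy = 3

3


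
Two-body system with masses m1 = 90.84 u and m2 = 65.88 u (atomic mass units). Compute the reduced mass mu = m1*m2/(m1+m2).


mu = m1 * m2 / (m1 + m2)
= 90.84 * 65.88 / (90.84 + 65.88)
= 5984.5392 / 156.72
= 38.1862 u

38.1862


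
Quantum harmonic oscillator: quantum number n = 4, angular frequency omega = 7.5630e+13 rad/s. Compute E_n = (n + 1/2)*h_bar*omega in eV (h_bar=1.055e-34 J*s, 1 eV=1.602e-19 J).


E = (n + 1/2) * h_bar * omega
= (4 + 0.5) * 1.055e-34 * 7.5630e+13
= 4.5 * 7.9790e-21
= 3.5905e-20 J
= 0.2241 eV

0.2241


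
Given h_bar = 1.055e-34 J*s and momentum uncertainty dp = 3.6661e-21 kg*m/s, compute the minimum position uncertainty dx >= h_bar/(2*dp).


dx = h_bar / (2 * dp)
= 1.055e-34 / (2 * 3.6661e-21)
= 1.055e-34 / 7.3322e-21
= 1.4389e-14 m

1.4389e-14


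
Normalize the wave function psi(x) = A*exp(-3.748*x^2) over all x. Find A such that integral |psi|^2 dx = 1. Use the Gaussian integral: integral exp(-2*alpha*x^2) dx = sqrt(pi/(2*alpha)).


integral |psi|^2 dx = A^2 * sqrt(pi/(2*alpha)) = 1
A^2 = sqrt(2*alpha/pi)
= sqrt(2 * 3.748 / pi)
= 1.544685
A = sqrt(1.544685)
= 1.2429

1.2429


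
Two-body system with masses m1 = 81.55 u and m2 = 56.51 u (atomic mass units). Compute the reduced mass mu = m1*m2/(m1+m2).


mu = m1 * m2 / (m1 + m2)
= 81.55 * 56.51 / (81.55 + 56.51)
= 4608.3905 / 138.06
= 33.3796 u

33.3796


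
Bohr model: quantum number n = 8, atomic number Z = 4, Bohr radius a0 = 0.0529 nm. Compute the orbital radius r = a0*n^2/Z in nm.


r = a0 * n^2 / Z
= 0.0529 * 8^2 / 4
= 0.0529 * 64 / 4
= 0.8464 nm

0.8464


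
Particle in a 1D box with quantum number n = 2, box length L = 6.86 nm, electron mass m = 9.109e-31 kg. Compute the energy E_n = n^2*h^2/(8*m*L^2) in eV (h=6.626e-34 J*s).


E = n^2 * h^2 / (8 * m * L^2)
= 2^2 * (6.626e-34)^2 / (8 * 9.109e-31 * (6.86e-9)^2)
= 4 * 4.3904e-67 / (8 * 9.109e-31 * 4.7060e-17)
= 5.1210e-21 J
= 0.032 eV

0.032


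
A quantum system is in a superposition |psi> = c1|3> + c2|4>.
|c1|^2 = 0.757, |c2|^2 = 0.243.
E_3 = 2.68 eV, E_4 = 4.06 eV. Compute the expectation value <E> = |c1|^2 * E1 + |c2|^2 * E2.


<E> = |c1|^2 * E1 + |c2|^2 * E2
= 0.757 * 2.68 + 0.243 * 4.06
= 2.0288 + 0.9866
= 3.0153 eV

3.0153


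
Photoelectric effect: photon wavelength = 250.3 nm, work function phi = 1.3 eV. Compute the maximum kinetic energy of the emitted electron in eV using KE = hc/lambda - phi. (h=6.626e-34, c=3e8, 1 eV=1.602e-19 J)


E_photon = hc / lambda
= (6.626e-34)(3e8) / (250.3e-9)
= 7.9417e-19 J
= 4.9573 eV
KE = E_photon - phi
= 4.9573 - 1.3
= 3.6573 eV

3.6573


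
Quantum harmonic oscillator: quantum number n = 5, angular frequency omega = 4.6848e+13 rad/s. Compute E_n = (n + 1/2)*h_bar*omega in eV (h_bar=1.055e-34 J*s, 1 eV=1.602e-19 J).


E = (n + 1/2) * h_bar * omega
= (5 + 0.5) * 1.055e-34 * 4.6848e+13
= 5.5 * 4.9425e-21
= 2.7184e-20 J
= 0.1697 eV

0.1697


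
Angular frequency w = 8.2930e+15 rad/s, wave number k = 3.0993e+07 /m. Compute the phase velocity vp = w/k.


vp = w / k
= 8.2930e+15 / 3.0993e+07
= 2.6758e+08 m/s

2.6758e+08


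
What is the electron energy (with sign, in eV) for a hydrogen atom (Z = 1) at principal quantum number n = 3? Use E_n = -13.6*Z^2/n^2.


E_n = -13.6 * Z^2 / n^2
= -13.6 * 1^2 / 3^2
= -13.6 * 1 / 9
= -1.5111 eV

-1.5111


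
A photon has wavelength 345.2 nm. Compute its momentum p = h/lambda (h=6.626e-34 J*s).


p = h / lambda
= 6.626e-34 / (345.2e-9)
= 6.626e-34 / 3.4520e-07
= 1.9195e-27 kg*m/s

1.9195e-27


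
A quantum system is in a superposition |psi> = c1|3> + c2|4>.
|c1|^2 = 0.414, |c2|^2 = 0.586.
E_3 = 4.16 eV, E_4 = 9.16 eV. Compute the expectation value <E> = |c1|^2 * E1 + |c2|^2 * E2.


<E> = |c1|^2 * E1 + |c2|^2 * E2
= 0.414 * 4.16 + 0.586 * 9.16
= 1.7222 + 5.3678
= 7.09 eV

7.09


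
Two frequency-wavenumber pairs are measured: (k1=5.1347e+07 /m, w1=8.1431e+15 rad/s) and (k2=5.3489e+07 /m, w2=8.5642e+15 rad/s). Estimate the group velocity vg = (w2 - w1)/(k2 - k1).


vg = (w2 - w1) / (k2 - k1)
= (8.5642e+15 - 8.1431e+15) / (5.3489e+07 - 5.1347e+07)
= 4.2110e+14 / 2.1420e+06
= 1.9659e+08 m/s

1.9659e+08


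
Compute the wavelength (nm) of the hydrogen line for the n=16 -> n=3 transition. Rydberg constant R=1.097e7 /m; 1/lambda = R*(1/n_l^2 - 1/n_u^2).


1/lambda = R * (1/n_l^2 - 1/n_u^2)
= 1.097e7 * (1/3^2 - 1/16^2)
= 1.097e7 * (0.111111 - 0.003906)
= 1.097e7 * 0.107205
= 1.1760e+06 /m
lambda = 1 / 1.1760e+06 = 850.3131 nm

850.3131


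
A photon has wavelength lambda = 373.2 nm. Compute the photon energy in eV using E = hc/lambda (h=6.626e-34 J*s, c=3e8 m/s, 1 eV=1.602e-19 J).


E = hc / lambda
= (6.626e-34)(3e8) / (373.2e-9)
= 1.9878e-25 / 3.7320e-07
= 5.3264e-19 J
Converting to eV: 5.3264e-19 / 1.602e-19
= 3.3248 eV

3.3248


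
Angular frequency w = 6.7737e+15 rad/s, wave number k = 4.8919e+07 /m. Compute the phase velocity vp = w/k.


vp = w / k
= 6.7737e+15 / 4.8919e+07
= 1.3847e+08 m/s

1.3847e+08


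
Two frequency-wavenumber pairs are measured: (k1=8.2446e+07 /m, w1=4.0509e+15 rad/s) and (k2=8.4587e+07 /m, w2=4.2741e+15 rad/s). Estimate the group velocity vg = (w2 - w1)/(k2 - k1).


vg = (w2 - w1) / (k2 - k1)
= (4.2741e+15 - 4.0509e+15) / (8.4587e+07 - 8.2446e+07)
= 2.2320e+14 / 2.1410e+06
= 1.0425e+08 m/s

1.0425e+08


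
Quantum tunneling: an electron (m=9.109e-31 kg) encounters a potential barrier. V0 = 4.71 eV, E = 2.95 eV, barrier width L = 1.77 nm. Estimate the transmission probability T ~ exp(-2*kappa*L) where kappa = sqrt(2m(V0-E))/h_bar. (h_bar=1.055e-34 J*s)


V0 - E = 1.76 eV = 2.8195e-19 J
kappa = sqrt(2 * m * (V0-E)) / h_bar
= sqrt(2 * 9.109e-31 * 2.8195e-19) / 1.055e-34
= 6.7934e+09 /m
2*kappa*L = 2 * 6.7934e+09 * 1.77e-9
= 24.0485
T = exp(-24.0485) = 3.596261e-11

3.596261e-11


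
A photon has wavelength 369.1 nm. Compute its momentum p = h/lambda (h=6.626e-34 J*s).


p = h / lambda
= 6.626e-34 / (369.1e-9)
= 6.626e-34 / 3.6910e-07
= 1.7952e-27 kg*m/s

1.7952e-27


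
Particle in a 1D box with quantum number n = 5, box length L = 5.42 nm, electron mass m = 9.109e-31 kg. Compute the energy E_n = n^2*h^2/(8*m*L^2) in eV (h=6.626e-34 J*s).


E = n^2 * h^2 / (8 * m * L^2)
= 5^2 * (6.626e-34)^2 / (8 * 9.109e-31 * (5.42e-9)^2)
= 25 * 4.3904e-67 / (8 * 9.109e-31 * 2.9376e-17)
= 5.1272e-20 J
= 0.3201 eV

0.3201


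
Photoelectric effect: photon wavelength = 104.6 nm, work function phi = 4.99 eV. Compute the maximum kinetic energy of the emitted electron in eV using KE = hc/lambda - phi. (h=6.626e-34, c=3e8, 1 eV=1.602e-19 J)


E_photon = hc / lambda
= (6.626e-34)(3e8) / (104.6e-9)
= 1.9004e-18 J
= 11.8626 eV
KE = E_photon - phi
= 11.8626 - 4.99
= 6.8726 eV

6.8726


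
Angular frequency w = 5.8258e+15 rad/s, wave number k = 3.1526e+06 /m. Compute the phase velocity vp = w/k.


vp = w / k
= 5.8258e+15 / 3.1526e+06
= 1.8479e+09 m/s

1.8479e+09


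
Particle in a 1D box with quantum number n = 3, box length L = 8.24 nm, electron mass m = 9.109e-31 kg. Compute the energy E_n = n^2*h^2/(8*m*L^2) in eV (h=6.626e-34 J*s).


E = n^2 * h^2 / (8 * m * L^2)
= 3^2 * (6.626e-34)^2 / (8 * 9.109e-31 * (8.24e-9)^2)
= 9 * 4.3904e-67 / (8 * 9.109e-31 * 6.7898e-17)
= 7.9860e-21 J
= 0.0499 eV

0.0499


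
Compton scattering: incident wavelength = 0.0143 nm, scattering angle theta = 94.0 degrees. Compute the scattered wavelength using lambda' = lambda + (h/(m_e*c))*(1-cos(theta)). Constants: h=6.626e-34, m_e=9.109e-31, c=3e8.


Compton wavelength: h/(m_e*c) = 2.4247e-12 m
d_lambda = 2.4247e-12 * (1 - cos(94.0 deg))
= 2.4247e-12 * 1.069756
= 2.5938e-12 m = 0.002594 nm
lambda' = 0.0143 + 0.002594
= 0.016894 nm

0.016894


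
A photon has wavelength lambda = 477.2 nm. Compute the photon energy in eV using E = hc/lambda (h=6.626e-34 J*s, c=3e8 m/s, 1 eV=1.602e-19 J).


E = hc / lambda
= (6.626e-34)(3e8) / (477.2e-9)
= 1.9878e-25 / 4.7720e-07
= 4.1655e-19 J
Converting to eV: 4.1655e-19 / 1.602e-19
= 2.6002 eV

2.6002


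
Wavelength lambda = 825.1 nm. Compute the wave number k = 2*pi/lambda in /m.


k = 2 * pi / lambda
= 6.2832 / (825.1e-9)
= 6.2832 / 8.2510e-07
= 7.6151e+06 /m

7.6151e+06


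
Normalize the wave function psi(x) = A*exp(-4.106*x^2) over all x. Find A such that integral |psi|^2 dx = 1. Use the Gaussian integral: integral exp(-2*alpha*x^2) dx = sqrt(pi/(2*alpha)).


integral |psi|^2 dx = A^2 * sqrt(pi/(2*alpha)) = 1
A^2 = sqrt(2*alpha/pi)
= sqrt(2 * 4.106 / pi)
= 1.616775
A = sqrt(1.616775)
= 1.2715

1.2715


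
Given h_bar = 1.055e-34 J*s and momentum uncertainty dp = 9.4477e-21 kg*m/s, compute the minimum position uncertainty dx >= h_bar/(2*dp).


dx = h_bar / (2 * dp)
= 1.055e-34 / (2 * 9.4477e-21)
= 1.055e-34 / 1.8895e-20
= 5.5834e-15 m

5.5834e-15


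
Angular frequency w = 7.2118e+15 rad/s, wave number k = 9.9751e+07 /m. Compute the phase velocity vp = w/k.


vp = w / k
= 7.2118e+15 / 9.9751e+07
= 7.2298e+07 m/s

7.2298e+07


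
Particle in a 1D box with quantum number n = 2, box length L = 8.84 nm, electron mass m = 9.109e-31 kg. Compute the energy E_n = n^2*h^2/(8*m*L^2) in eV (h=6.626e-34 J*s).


E = n^2 * h^2 / (8 * m * L^2)
= 2^2 * (6.626e-34)^2 / (8 * 9.109e-31 * (8.84e-9)^2)
= 4 * 4.3904e-67 / (8 * 9.109e-31 * 7.8146e-17)
= 3.0839e-21 J
= 0.0193 eV

0.0193


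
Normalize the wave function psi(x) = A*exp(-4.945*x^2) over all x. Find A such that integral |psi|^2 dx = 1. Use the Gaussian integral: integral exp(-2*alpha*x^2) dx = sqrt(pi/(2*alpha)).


integral |psi|^2 dx = A^2 * sqrt(pi/(2*alpha)) = 1
A^2 = sqrt(2*alpha/pi)
= sqrt(2 * 4.945 / pi)
= 1.774284
A = sqrt(1.774284)
= 1.332

1.332


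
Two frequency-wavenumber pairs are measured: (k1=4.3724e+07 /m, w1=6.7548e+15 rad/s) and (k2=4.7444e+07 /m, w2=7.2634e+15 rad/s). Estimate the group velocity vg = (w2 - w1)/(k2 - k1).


vg = (w2 - w1) / (k2 - k1)
= (7.2634e+15 - 6.7548e+15) / (4.7444e+07 - 4.3724e+07)
= 5.0860e+14 / 3.7200e+06
= 1.3672e+08 m/s

1.3672e+08


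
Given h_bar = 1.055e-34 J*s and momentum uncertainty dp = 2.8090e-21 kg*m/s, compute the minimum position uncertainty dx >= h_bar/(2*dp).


dx = h_bar / (2 * dp)
= 1.055e-34 / (2 * 2.8090e-21)
= 1.055e-34 / 5.6180e-21
= 1.8779e-14 m

1.8779e-14


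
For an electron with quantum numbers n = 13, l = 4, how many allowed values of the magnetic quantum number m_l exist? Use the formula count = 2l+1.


m_l ranges from -l to +l in integer steps
So m_l goes from -4 to +4
Count = 2l + 1 = 2*4 + 1
= 9

9


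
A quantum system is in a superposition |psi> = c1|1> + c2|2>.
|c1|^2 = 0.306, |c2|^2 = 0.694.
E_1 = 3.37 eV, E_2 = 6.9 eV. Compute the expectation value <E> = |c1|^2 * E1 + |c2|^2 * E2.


<E> = |c1|^2 * E1 + |c2|^2 * E2
= 0.306 * 3.37 + 0.694 * 6.9
= 1.0312 + 4.7886
= 5.8198 eV

5.8198


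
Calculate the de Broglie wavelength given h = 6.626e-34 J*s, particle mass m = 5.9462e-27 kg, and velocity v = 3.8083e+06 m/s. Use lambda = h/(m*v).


lambda = h / (m * v)
= 6.626e-34 / (5.9462e-27 * 3.8083e+06)
= 6.626e-34 / 2.2645e-20
= 2.9260e-14 m

2.9260e-14


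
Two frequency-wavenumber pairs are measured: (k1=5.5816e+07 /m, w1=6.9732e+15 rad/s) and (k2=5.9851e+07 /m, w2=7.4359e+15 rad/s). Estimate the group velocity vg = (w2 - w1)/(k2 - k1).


vg = (w2 - w1) / (k2 - k1)
= (7.4359e+15 - 6.9732e+15) / (5.9851e+07 - 5.5816e+07)
= 4.6270e+14 / 4.0350e+06
= 1.1467e+08 m/s

1.1467e+08


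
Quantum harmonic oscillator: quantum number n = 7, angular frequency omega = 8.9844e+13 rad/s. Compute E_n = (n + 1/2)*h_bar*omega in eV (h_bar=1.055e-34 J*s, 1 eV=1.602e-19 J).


E = (n + 1/2) * h_bar * omega
= (7 + 0.5) * 1.055e-34 * 8.9844e+13
= 7.5 * 9.4785e-21
= 7.1089e-20 J
= 0.4438 eV

0.4438


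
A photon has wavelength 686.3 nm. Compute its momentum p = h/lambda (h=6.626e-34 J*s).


p = h / lambda
= 6.626e-34 / (686.3e-9)
= 6.626e-34 / 6.8630e-07
= 9.6547e-28 kg*m/s

9.6547e-28


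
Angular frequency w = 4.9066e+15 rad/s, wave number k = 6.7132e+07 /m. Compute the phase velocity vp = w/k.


vp = w / k
= 4.9066e+15 / 6.7132e+07
= 7.3089e+07 m/s

7.3089e+07


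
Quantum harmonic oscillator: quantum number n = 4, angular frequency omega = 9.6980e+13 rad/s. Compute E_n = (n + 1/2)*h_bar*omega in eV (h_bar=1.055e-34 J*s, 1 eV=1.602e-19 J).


E = (n + 1/2) * h_bar * omega
= (4 + 0.5) * 1.055e-34 * 9.6980e+13
= 4.5 * 1.0231e-20
= 4.6041e-20 J
= 0.2874 eV

0.2874


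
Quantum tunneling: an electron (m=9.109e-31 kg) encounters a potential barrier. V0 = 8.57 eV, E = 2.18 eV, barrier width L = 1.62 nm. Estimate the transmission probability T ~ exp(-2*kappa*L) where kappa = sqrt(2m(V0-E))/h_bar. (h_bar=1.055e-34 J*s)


V0 - E = 6.39 eV = 1.0237e-18 J
kappa = sqrt(2 * m * (V0-E)) / h_bar
= sqrt(2 * 9.109e-31 * 1.0237e-18) / 1.055e-34
= 1.2944e+10 /m
2*kappa*L = 2 * 1.2944e+10 * 1.62e-9
= 41.9396
T = exp(-41.9396) = 6.107318e-19

6.107318e-19


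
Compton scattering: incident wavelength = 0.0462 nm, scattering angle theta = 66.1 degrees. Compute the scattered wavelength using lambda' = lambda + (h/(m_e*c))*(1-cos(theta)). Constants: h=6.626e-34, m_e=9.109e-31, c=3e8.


Compton wavelength: h/(m_e*c) = 2.4247e-12 m
d_lambda = 2.4247e-12 * (1 - cos(66.1 deg))
= 2.4247e-12 * 0.594858
= 1.4424e-12 m = 0.001442 nm
lambda' = 0.0462 + 0.001442
= 0.047642 nm

0.047642


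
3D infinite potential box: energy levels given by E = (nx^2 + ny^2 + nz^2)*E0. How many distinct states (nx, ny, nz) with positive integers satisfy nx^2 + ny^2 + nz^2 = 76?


Enumerate all (nx, ny, nz) with nx^2 + ny^2 + nz^2 = 76:
(2,6,6)
(6,2,6)
(6,6,2)
Total degeneracy = 3

3


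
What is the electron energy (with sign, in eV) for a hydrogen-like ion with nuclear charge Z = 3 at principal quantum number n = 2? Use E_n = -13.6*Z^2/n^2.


E_n = -13.6 * Z^2 / n^2
= -13.6 * 3^2 / 2^2
= -13.6 * 9 / 4
= -30.6 eV

-30.6


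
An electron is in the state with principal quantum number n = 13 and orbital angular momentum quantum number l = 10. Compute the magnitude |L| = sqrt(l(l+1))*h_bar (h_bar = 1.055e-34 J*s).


L = sqrt(l*(l+1)) * h_bar
= sqrt(10 * 11) * 1.055e-34
= sqrt(110) * 1.055e-34
= 10.4881 * 1.055e-34
= 1.1065e-33 J*s

1.1065e-33


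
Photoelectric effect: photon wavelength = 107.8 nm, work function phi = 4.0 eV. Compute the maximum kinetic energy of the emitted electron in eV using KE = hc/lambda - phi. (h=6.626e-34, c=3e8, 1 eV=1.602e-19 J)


E_photon = hc / lambda
= (6.626e-34)(3e8) / (107.8e-9)
= 1.8440e-18 J
= 11.5104 eV
KE = E_photon - phi
= 11.5104 - 4.0
= 7.5104 eV

7.5104


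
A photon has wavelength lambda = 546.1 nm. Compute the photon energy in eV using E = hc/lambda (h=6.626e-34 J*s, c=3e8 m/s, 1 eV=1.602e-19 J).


E = hc / lambda
= (6.626e-34)(3e8) / (546.1e-9)
= 1.9878e-25 / 5.4610e-07
= 3.6400e-19 J
Converting to eV: 3.6400e-19 / 1.602e-19
= 2.2722 eV

2.2722
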